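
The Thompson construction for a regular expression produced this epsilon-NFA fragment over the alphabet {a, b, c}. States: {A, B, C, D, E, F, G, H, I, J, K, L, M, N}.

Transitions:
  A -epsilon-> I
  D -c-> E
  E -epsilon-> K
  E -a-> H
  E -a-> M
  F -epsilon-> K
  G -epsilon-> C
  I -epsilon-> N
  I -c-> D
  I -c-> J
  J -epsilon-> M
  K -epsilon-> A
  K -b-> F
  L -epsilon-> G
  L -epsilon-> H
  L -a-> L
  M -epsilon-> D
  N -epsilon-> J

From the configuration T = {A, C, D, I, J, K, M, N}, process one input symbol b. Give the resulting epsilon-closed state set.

{A, D, F, I, J, K, M, N}

K on b → {F}.
No b-transition from A, C, D, I, J, M, N.
Union after reading b: {F}.
Now take the epsilon-closure:
From F via epsilon: add K.
From K via epsilon: add A.
From A via epsilon: add I.
From I via epsilon: add N.
From N via epsilon: add J.
From J via epsilon: add M.
From M via epsilon: add D.
No new states can be added; the closed set is {A, D, F, I, J, K, M, N}.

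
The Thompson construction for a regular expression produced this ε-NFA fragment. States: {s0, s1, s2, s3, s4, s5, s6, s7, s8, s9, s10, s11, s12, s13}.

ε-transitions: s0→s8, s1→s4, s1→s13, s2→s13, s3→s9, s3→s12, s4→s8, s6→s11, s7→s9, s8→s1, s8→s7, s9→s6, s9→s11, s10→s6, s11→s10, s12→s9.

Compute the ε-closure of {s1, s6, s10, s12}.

{s1, s4, s6, s7, s8, s9, s10, s11, s12, s13}

Start with {s1, s6, s10, s12}.
From s1 via ε: add s4, s13.
From s6 via ε: add s11.
From s12 via ε: add s9.
From s4 via ε: add s8.
From s8 via ε: add s7.
No new states can be added; the closed set is {s1, s4, s6, s7, s8, s9, s10, s11, s12, s13}.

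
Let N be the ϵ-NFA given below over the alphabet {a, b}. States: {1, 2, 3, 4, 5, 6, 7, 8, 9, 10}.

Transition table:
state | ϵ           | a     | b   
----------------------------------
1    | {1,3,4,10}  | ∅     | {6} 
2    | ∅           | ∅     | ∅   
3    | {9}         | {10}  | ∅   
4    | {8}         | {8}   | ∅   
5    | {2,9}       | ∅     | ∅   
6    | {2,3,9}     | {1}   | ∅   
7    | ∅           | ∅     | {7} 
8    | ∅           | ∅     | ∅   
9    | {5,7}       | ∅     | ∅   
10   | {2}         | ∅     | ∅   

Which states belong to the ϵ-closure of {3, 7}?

{2, 3, 5, 7, 9}

Start with {3, 7}.
From 3 via ϵ: add 9.
From 9 via ϵ: add 5.
From 5 via ϵ: add 2.
No new states can be added; the closed set is {2, 3, 5, 7, 9}.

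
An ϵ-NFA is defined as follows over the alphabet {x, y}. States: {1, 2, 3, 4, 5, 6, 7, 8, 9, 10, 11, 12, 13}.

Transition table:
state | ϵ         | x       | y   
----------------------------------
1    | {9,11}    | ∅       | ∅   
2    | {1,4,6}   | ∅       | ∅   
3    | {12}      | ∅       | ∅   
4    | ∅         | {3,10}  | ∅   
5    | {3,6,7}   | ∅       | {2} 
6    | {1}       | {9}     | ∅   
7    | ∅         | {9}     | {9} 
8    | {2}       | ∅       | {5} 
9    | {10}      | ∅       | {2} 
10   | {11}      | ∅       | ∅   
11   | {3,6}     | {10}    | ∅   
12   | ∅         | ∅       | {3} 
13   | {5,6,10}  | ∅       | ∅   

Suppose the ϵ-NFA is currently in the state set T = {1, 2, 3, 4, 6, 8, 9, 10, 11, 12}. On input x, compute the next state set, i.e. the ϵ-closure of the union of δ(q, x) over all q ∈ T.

{1, 3, 6, 9, 10, 11, 12}

4 on x → {3, 10}.
6 on x → {9}.
11 on x → {10}.
No x-transition from 1, 2, 3, 8, 9, 10, 12.
Union after reading x: {3, 9, 10}.
Now take the ϵ-closure:
From 3 via ϵ: add 12.
From 10 via ϵ: add 11.
From 11 via ϵ: add 6.
From 6 via ϵ: add 1.
No new states can be added; the closed set is {1, 3, 6, 9, 10, 11, 12}.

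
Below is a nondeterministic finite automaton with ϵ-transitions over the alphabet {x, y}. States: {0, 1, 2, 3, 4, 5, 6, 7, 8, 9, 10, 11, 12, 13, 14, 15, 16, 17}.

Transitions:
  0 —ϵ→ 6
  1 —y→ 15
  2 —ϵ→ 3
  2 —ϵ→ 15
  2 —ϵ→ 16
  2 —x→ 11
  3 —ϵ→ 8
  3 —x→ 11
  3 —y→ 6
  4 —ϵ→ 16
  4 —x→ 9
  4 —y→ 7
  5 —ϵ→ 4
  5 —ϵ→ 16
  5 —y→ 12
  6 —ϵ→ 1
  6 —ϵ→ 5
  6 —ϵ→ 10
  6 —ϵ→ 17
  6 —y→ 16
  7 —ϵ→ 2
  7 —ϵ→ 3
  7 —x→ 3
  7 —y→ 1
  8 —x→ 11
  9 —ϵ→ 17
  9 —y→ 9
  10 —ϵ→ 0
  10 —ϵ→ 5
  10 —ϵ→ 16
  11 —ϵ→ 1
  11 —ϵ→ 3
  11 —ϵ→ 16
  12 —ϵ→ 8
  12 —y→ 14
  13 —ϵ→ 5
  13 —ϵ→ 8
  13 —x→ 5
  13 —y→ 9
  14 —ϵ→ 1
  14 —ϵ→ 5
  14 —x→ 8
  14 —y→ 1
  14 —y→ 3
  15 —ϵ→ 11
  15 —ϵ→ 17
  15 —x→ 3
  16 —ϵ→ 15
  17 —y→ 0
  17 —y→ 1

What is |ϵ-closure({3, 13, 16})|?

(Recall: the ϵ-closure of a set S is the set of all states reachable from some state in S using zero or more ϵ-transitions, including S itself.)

Start with {3, 13, 16}.
From 3 via ϵ: add 8.
From 13 via ϵ: add 5.
From 16 via ϵ: add 15.
From 5 via ϵ: add 4.
From 15 via ϵ: add 11, 17.
From 11 via ϵ: add 1.
ϵ-closure = {1, 3, 4, 5, 8, 11, 13, 15, 16, 17}, which has 10 states.

10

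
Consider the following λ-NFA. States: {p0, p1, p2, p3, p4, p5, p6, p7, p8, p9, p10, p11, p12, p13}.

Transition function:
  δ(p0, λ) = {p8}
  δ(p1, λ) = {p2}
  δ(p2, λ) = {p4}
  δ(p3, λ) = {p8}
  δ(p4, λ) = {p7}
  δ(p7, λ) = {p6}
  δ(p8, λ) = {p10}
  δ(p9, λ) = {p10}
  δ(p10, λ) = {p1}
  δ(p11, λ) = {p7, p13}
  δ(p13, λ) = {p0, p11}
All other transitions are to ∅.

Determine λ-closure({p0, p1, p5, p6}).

Start with {p0, p1, p5, p6}.
From p0 via λ: add p8.
From p1 via λ: add p2.
From p2 via λ: add p4.
From p8 via λ: add p10.
From p4 via λ: add p7.
No new states can be added; the closed set is {p0, p1, p2, p4, p5, p6, p7, p8, p10}.

{p0, p1, p2, p4, p5, p6, p7, p8, p10}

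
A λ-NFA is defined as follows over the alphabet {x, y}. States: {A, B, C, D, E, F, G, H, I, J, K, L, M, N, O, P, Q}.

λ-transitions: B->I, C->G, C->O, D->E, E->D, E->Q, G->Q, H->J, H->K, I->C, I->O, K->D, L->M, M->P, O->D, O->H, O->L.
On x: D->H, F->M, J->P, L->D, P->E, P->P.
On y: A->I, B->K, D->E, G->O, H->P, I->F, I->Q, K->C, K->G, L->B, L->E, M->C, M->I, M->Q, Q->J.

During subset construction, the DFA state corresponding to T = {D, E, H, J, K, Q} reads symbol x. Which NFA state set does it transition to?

D on x → {H}.
J on x → {P}.
No x-transition from E, H, K, Q.
Union after reading x: {H, P}.
Now take the λ-closure:
From H via λ: add J, K.
From K via λ: add D.
From D via λ: add E.
From E via λ: add Q.
No new states can be added; the closed set is {D, E, H, J, K, P, Q}.

{D, E, H, J, K, P, Q}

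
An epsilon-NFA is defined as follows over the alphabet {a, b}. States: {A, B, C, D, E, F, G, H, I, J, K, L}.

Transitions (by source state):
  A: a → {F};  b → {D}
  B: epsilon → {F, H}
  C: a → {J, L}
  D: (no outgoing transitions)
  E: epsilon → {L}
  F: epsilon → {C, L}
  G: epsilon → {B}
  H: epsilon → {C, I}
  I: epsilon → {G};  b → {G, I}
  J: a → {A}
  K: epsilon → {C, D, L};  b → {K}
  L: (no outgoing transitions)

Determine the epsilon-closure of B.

Start with {B}.
From B via epsilon: add F, H.
From F via epsilon: add C, L.
From H via epsilon: add I.
From I via epsilon: add G.
No new states can be added; the closed set is {B, C, F, G, H, I, L}.

{B, C, F, G, H, I, L}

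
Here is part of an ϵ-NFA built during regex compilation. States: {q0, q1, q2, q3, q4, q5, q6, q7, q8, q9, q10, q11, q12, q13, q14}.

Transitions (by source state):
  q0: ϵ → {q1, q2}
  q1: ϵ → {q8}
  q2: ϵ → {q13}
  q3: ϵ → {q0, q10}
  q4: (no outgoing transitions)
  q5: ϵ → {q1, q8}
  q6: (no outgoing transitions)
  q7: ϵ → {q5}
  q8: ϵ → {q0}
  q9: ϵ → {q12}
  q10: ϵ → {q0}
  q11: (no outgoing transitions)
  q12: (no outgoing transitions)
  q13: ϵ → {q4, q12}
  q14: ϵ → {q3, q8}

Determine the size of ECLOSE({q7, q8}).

9

Start with {q7, q8}.
From q7 via ϵ: add q5.
From q8 via ϵ: add q0.
From q0 via ϵ: add q1, q2.
From q2 via ϵ: add q13.
From q13 via ϵ: add q4, q12.
ϵ-closure = {q0, q1, q2, q4, q5, q7, q8, q12, q13}, which has 9 states.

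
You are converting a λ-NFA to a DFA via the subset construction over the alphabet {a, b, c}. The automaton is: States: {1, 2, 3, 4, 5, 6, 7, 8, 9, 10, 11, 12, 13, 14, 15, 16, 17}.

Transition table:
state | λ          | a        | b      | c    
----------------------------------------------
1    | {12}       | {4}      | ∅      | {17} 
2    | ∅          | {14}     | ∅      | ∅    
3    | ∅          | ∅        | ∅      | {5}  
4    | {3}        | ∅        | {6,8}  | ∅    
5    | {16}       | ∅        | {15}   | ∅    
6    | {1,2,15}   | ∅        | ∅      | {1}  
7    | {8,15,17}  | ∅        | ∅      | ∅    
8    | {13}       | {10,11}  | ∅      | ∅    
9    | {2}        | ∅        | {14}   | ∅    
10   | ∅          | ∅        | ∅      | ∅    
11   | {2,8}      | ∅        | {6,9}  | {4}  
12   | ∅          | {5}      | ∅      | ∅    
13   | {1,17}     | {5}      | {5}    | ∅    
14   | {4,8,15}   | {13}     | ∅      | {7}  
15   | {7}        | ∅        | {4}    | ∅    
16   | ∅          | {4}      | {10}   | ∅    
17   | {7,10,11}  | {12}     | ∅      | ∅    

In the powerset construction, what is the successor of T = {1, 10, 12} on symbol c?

{1, 2, 7, 8, 10, 11, 12, 13, 15, 17}

1 on c → {17}.
No c-transition from 10, 12.
Union after reading c: {17}.
Now take the λ-closure:
From 17 via λ: add 7, 10, 11.
From 7 via λ: add 8, 15.
From 11 via λ: add 2.
From 8 via λ: add 13.
From 13 via λ: add 1.
From 1 via λ: add 12.
No new states can be added; the closed set is {1, 2, 7, 8, 10, 11, 12, 13, 15, 17}.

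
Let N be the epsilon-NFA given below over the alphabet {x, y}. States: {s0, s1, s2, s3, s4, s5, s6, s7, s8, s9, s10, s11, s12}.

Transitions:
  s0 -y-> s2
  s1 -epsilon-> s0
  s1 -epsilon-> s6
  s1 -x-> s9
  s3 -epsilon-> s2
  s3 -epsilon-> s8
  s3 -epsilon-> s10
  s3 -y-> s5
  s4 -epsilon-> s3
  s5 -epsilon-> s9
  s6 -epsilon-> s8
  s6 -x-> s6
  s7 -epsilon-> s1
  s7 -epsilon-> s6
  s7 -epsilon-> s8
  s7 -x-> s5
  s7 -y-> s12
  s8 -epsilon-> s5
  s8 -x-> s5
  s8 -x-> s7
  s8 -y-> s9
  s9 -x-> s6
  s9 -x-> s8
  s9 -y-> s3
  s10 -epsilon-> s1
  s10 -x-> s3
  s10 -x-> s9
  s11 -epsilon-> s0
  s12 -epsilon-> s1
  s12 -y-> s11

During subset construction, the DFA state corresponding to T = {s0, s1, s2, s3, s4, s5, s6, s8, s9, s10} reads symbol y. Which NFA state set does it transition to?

s0 on y → {s2}.
s3 on y → {s5}.
s8 on y → {s9}.
s9 on y → {s3}.
No y-transition from s1, s2, s4, s5, s6, s10.
Union after reading y: {s2, s3, s5, s9}.
Now take the epsilon-closure:
From s3 via epsilon: add s8, s10.
From s10 via epsilon: add s1.
From s1 via epsilon: add s0, s6.
No new states can be added; the closed set is {s0, s1, s2, s3, s5, s6, s8, s9, s10}.

{s0, s1, s2, s3, s5, s6, s8, s9, s10}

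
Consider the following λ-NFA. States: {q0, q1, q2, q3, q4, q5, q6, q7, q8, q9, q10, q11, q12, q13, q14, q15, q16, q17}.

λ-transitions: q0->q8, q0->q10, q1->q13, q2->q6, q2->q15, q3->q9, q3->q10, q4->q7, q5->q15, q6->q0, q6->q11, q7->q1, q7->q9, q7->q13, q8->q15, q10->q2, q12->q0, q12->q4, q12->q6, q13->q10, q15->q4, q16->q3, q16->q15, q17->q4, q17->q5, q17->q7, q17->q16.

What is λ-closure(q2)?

Start with {q2}.
From q2 via λ: add q6, q15.
From q6 via λ: add q0, q11.
From q15 via λ: add q4.
From q0 via λ: add q8, q10.
From q4 via λ: add q7.
From q7 via λ: add q1, q9, q13.
No new states can be added; the closed set is {q0, q1, q2, q4, q6, q7, q8, q9, q10, q11, q13, q15}.

{q0, q1, q2, q4, q6, q7, q8, q9, q10, q11, q13, q15}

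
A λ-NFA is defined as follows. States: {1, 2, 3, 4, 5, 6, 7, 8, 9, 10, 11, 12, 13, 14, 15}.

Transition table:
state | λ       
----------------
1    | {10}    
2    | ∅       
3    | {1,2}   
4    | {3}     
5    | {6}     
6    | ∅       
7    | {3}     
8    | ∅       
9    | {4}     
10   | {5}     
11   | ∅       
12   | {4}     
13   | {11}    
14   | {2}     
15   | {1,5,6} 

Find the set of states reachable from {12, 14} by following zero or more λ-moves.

{1, 2, 3, 4, 5, 6, 10, 12, 14}

Start with {12, 14}.
From 12 via λ: add 4.
From 14 via λ: add 2.
From 4 via λ: add 3.
From 3 via λ: add 1.
From 1 via λ: add 10.
From 10 via λ: add 5.
From 5 via λ: add 6.
No new states can be added; the closed set is {1, 2, 3, 4, 5, 6, 10, 12, 14}.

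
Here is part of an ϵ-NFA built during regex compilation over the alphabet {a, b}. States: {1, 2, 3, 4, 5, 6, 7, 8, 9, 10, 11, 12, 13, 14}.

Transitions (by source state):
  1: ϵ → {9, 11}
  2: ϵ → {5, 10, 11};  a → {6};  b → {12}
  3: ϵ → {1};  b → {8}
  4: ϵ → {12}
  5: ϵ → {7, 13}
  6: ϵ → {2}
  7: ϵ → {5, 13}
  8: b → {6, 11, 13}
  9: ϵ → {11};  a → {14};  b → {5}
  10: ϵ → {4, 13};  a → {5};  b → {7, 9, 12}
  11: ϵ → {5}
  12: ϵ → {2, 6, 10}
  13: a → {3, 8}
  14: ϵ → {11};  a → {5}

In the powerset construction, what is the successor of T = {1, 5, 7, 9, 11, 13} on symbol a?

{1, 3, 5, 7, 8, 9, 11, 13, 14}

9 on a → {14}.
13 on a → {3, 8}.
No a-transition from 1, 5, 7, 11.
Union after reading a: {3, 8, 14}.
Now take the ϵ-closure:
From 3 via ϵ: add 1.
From 14 via ϵ: add 11.
From 1 via ϵ: add 9.
From 11 via ϵ: add 5.
From 5 via ϵ: add 7, 13.
No new states can be added; the closed set is {1, 3, 5, 7, 8, 9, 11, 13, 14}.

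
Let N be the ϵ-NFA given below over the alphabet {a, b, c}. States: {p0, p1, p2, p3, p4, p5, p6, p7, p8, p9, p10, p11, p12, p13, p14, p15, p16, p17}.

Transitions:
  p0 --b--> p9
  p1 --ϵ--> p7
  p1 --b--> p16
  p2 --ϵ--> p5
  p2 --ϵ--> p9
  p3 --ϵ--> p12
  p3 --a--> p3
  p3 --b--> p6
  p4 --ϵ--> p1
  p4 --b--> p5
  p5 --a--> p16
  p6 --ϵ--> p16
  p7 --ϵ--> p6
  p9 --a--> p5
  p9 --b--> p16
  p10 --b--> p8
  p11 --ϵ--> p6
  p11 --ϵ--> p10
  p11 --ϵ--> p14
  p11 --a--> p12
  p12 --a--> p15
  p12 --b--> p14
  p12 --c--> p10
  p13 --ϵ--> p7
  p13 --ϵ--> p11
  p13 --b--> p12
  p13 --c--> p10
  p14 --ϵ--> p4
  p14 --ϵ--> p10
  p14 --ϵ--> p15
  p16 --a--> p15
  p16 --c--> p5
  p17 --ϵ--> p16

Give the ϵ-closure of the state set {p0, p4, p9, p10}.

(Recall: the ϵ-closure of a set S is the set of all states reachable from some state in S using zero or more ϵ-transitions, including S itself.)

Start with {p0, p4, p9, p10}.
From p4 via ϵ: add p1.
From p1 via ϵ: add p7.
From p7 via ϵ: add p6.
From p6 via ϵ: add p16.
No new states can be added; the closed set is {p0, p1, p4, p6, p7, p9, p10, p16}.

{p0, p1, p4, p6, p7, p9, p10, p16}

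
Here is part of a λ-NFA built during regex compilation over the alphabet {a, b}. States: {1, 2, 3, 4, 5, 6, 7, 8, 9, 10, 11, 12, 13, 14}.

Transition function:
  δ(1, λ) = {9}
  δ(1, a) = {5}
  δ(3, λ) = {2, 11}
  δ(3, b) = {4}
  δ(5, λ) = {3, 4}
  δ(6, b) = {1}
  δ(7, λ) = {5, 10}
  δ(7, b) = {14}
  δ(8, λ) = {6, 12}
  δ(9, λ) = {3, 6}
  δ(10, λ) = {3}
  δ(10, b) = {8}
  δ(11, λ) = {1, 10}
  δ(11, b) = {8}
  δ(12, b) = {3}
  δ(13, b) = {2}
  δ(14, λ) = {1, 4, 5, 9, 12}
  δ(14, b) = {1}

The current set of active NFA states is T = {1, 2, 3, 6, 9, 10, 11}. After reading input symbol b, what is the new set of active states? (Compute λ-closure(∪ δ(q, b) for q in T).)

{1, 2, 3, 4, 6, 8, 9, 10, 11, 12}

3 on b → {4}.
6 on b → {1}.
10 on b → {8}.
11 on b → {8}.
No b-transition from 1, 2, 9.
Union after reading b: {1, 4, 8}.
Now take the λ-closure:
From 1 via λ: add 9.
From 8 via λ: add 6, 12.
From 9 via λ: add 3.
From 3 via λ: add 2, 11.
From 11 via λ: add 10.
No new states can be added; the closed set is {1, 2, 3, 4, 6, 8, 9, 10, 11, 12}.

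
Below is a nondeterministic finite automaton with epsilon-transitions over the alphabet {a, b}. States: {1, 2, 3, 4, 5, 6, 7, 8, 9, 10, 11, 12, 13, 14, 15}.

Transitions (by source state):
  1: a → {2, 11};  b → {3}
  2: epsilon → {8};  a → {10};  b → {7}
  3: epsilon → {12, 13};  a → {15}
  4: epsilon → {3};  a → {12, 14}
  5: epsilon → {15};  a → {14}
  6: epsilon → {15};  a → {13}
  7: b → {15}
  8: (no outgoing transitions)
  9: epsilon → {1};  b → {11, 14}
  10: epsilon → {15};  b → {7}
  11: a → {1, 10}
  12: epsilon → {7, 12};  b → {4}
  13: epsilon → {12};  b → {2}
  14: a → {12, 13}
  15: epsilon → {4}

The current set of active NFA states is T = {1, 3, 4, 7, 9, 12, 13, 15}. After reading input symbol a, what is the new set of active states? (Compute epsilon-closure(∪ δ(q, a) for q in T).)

1 on a → {2, 11}.
3 on a → {15}.
4 on a → {12, 14}.
No a-transition from 7, 9, 12, 13, 15.
Union after reading a: {2, 11, 12, 14, 15}.
Now take the epsilon-closure:
From 2 via epsilon: add 8.
From 12 via epsilon: add 7.
From 15 via epsilon: add 4.
From 4 via epsilon: add 3.
From 3 via epsilon: add 13.
No new states can be added; the closed set is {2, 3, 4, 7, 8, 11, 12, 13, 14, 15}.

{2, 3, 4, 7, 8, 11, 12, 13, 14, 15}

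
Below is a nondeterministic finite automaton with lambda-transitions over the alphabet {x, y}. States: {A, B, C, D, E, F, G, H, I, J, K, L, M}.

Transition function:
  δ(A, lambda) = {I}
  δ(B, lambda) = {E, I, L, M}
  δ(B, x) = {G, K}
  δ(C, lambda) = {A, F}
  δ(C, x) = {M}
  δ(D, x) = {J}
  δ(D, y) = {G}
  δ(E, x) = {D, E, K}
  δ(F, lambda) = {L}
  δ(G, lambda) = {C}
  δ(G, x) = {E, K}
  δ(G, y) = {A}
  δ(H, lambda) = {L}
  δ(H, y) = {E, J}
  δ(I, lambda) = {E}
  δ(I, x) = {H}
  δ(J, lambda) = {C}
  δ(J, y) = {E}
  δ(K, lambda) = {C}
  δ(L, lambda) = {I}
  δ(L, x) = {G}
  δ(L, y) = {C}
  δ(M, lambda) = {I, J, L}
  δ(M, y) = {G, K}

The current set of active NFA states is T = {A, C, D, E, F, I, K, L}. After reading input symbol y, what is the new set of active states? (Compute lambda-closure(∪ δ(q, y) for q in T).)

{A, C, E, F, G, I, L}

D on y → {G}.
L on y → {C}.
No y-transition from A, C, E, F, I, K.
Union after reading y: {C, G}.
Now take the lambda-closure:
From C via lambda: add A, F.
From A via lambda: add I.
From F via lambda: add L.
From I via lambda: add E.
No new states can be added; the closed set is {A, C, E, F, G, I, L}.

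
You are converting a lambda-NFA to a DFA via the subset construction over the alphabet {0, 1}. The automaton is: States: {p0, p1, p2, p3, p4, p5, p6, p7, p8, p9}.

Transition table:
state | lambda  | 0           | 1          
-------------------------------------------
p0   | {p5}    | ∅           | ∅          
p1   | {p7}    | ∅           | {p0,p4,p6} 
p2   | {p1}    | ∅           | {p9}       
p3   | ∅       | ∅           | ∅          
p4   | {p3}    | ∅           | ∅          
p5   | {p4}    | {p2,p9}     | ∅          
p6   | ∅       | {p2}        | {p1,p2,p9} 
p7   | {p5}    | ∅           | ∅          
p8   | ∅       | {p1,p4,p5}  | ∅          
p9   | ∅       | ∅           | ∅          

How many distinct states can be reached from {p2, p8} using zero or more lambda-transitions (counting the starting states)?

Start with {p2, p8}.
From p2 via lambda: add p1.
From p1 via lambda: add p7.
From p7 via lambda: add p5.
From p5 via lambda: add p4.
From p4 via lambda: add p3.
lambda-closure = {p1, p2, p3, p4, p5, p7, p8}, which has 7 states.

7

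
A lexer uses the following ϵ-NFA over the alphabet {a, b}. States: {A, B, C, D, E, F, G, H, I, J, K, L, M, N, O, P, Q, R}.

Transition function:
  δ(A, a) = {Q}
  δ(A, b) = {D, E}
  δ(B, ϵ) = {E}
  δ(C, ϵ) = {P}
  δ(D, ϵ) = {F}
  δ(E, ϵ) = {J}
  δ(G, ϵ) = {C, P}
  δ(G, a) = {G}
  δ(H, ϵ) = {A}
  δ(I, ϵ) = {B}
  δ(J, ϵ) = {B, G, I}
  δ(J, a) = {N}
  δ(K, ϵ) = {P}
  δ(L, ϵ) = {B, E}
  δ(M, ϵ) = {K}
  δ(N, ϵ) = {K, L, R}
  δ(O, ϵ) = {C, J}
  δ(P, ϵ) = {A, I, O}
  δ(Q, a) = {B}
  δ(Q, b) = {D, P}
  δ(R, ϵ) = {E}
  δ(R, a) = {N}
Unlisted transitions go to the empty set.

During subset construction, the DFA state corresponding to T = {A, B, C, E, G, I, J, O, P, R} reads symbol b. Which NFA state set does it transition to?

A on b → {D, E}.
No b-transition from B, C, E, G, I, J, O, P, R.
Union after reading b: {D, E}.
Now take the ϵ-closure:
From D via ϵ: add F.
From E via ϵ: add J.
From J via ϵ: add B, G, I.
From G via ϵ: add C, P.
From P via ϵ: add A, O.
No new states can be added; the closed set is {A, B, C, D, E, F, G, I, J, O, P}.

{A, B, C, D, E, F, G, I, J, O, P}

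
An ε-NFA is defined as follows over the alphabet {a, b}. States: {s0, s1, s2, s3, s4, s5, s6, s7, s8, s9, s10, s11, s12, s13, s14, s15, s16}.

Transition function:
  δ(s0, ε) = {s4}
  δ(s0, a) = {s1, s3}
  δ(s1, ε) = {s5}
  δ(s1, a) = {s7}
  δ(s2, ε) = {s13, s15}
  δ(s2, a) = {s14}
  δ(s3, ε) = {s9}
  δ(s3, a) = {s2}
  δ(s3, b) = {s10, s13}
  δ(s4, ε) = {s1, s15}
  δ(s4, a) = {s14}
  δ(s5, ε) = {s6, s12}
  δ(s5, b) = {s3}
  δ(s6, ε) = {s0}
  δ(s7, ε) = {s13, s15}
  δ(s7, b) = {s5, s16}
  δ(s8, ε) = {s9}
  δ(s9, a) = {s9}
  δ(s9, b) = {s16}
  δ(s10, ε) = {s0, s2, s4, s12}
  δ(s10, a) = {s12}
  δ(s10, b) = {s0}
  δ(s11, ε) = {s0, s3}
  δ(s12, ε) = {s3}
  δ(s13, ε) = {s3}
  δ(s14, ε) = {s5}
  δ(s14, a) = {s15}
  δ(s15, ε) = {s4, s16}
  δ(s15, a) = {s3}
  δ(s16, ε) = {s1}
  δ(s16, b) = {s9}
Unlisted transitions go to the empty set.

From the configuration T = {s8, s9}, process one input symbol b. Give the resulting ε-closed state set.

{s0, s1, s3, s4, s5, s6, s9, s12, s15, s16}

s9 on b → {s16}.
No b-transition from s8.
Union after reading b: {s16}.
Now take the ε-closure:
From s16 via ε: add s1.
From s1 via ε: add s5.
From s5 via ε: add s6, s12.
From s6 via ε: add s0.
From s12 via ε: add s3.
From s0 via ε: add s4.
From s3 via ε: add s9.
From s4 via ε: add s15.
No new states can be added; the closed set is {s0, s1, s3, s4, s5, s6, s9, s12, s15, s16}.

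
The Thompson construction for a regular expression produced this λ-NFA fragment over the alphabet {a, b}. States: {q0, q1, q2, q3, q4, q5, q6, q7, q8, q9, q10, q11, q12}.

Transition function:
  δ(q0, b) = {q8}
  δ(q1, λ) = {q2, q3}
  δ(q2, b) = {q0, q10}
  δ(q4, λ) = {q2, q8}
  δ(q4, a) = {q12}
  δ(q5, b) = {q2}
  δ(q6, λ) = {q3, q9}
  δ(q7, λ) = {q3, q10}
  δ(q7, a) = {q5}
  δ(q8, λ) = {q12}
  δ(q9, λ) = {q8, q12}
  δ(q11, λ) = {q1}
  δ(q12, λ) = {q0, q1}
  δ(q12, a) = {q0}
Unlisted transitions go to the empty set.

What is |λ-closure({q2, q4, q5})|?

Start with {q2, q4, q5}.
From q4 via λ: add q8.
From q8 via λ: add q12.
From q12 via λ: add q0, q1.
From q1 via λ: add q3.
λ-closure = {q0, q1, q2, q3, q4, q5, q8, q12}, which has 8 states.

8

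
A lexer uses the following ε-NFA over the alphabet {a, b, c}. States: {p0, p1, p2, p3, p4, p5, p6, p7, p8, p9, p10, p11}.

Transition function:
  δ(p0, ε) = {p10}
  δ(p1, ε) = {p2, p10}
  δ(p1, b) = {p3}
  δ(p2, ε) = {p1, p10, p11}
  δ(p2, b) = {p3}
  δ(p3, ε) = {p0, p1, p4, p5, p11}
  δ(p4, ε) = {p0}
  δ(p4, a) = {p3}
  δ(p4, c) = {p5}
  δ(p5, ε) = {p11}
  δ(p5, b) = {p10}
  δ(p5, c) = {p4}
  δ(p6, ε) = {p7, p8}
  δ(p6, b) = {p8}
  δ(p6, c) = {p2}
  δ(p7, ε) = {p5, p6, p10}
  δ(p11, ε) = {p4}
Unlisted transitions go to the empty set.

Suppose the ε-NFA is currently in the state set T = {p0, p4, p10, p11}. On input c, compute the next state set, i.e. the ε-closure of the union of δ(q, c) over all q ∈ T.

{p0, p4, p5, p10, p11}

p4 on c → {p5}.
No c-transition from p0, p10, p11.
Union after reading c: {p5}.
Now take the ε-closure:
From p5 via ε: add p11.
From p11 via ε: add p4.
From p4 via ε: add p0.
From p0 via ε: add p10.
No new states can be added; the closed set is {p0, p4, p5, p10, p11}.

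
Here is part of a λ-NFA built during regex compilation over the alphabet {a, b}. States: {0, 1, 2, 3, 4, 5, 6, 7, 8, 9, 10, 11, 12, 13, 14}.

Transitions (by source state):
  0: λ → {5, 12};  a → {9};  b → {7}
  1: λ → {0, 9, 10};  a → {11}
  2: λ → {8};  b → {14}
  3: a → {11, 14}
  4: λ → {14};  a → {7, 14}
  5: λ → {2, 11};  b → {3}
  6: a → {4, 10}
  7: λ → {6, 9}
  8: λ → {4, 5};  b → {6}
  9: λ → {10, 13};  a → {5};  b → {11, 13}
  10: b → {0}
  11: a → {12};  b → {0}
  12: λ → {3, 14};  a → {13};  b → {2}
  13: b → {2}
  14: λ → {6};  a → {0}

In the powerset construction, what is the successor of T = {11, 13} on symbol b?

11 on b → {0}.
13 on b → {2}.
Union after reading b: {0, 2}.
Now take the λ-closure:
From 0 via λ: add 5, 12.
From 2 via λ: add 8.
From 5 via λ: add 11.
From 8 via λ: add 4.
From 12 via λ: add 3, 14.
From 14 via λ: add 6.
No new states can be added; the closed set is {0, 2, 3, 4, 5, 6, 8, 11, 12, 14}.

{0, 2, 3, 4, 5, 6, 8, 11, 12, 14}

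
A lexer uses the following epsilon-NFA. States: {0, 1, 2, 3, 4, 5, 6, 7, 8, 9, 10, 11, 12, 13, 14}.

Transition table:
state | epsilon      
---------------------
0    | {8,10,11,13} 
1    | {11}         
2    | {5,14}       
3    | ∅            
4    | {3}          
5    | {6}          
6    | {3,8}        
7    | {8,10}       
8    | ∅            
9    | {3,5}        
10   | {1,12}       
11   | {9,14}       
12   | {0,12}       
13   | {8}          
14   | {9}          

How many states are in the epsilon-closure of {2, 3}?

7

Start with {2, 3}.
From 2 via epsilon: add 5, 14.
From 5 via epsilon: add 6.
From 14 via epsilon: add 9.
From 6 via epsilon: add 8.
epsilon-closure = {2, 3, 5, 6, 8, 9, 14}, which has 7 states.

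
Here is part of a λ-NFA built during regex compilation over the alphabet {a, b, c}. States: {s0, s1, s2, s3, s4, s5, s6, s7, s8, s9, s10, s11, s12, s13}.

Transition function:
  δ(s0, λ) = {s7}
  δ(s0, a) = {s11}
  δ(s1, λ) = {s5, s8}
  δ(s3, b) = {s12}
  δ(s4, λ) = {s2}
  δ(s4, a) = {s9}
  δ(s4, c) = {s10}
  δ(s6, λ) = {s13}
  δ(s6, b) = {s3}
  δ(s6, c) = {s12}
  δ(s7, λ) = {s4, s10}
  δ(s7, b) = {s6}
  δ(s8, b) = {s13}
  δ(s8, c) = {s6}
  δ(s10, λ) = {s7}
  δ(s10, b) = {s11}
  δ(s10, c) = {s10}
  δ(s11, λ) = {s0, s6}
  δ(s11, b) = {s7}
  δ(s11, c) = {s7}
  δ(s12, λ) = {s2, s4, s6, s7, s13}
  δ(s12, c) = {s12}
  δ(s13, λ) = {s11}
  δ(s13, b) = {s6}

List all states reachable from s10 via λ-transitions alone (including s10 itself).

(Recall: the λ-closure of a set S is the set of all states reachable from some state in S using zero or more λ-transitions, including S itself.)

{s2, s4, s7, s10}

Start with {s10}.
From s10 via λ: add s7.
From s7 via λ: add s4.
From s4 via λ: add s2.
No new states can be added; the closed set is {s2, s4, s7, s10}.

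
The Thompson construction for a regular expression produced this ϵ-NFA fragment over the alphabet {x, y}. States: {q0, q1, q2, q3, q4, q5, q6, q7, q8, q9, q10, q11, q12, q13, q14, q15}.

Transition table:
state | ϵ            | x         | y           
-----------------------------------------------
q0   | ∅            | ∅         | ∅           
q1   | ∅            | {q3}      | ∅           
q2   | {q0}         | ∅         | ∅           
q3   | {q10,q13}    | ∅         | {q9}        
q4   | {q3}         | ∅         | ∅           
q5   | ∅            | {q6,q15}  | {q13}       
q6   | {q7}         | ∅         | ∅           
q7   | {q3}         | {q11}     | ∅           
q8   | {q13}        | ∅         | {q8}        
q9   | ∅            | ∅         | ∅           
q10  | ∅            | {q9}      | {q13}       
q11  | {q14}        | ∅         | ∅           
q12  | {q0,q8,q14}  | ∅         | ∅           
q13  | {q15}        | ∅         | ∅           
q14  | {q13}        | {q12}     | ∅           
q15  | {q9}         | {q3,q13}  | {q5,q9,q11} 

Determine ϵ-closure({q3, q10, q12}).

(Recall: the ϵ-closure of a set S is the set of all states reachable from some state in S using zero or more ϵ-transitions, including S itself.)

{q0, q3, q8, q9, q10, q12, q13, q14, q15}

Start with {q3, q10, q12}.
From q3 via ϵ: add q13.
From q12 via ϵ: add q0, q8, q14.
From q13 via ϵ: add q15.
From q15 via ϵ: add q9.
No new states can be added; the closed set is {q0, q3, q8, q9, q10, q12, q13, q14, q15}.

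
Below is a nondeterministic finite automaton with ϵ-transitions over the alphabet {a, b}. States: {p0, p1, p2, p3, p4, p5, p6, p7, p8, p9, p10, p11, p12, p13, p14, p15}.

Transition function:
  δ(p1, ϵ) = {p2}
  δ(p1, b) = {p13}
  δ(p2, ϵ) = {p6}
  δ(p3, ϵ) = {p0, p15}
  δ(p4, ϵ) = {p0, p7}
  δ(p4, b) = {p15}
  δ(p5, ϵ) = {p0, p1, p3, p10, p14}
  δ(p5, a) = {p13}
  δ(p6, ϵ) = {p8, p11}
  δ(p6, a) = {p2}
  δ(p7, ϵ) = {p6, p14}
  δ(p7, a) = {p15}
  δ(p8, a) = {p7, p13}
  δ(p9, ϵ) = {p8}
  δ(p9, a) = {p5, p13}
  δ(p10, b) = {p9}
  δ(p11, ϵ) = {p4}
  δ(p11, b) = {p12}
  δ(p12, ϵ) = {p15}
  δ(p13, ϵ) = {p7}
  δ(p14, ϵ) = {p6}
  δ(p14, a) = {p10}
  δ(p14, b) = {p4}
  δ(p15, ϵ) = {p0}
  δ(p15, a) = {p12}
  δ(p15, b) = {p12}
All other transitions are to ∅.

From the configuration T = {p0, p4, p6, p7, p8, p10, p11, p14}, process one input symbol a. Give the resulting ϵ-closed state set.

{p0, p2, p4, p6, p7, p8, p10, p11, p13, p14, p15}

p6 on a → {p2}.
p7 on a → {p15}.
p8 on a → {p7, p13}.
p14 on a → {p10}.
No a-transition from p0, p4, p10, p11.
Union after reading a: {p2, p7, p10, p13, p15}.
Now take the ϵ-closure:
From p2 via ϵ: add p6.
From p7 via ϵ: add p14.
From p15 via ϵ: add p0.
From p6 via ϵ: add p8, p11.
From p11 via ϵ: add p4.
No new states can be added; the closed set is {p0, p2, p4, p6, p7, p8, p10, p11, p13, p14, p15}.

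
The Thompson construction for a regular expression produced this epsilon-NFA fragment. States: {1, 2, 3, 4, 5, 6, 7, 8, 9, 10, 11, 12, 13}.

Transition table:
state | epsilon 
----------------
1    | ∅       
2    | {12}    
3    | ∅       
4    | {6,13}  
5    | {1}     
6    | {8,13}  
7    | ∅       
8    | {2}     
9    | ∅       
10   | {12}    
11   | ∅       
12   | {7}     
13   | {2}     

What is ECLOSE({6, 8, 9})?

{2, 6, 7, 8, 9, 12, 13}

Start with {6, 8, 9}.
From 6 via epsilon: add 13.
From 8 via epsilon: add 2.
From 2 via epsilon: add 12.
From 12 via epsilon: add 7.
No new states can be added; the closed set is {2, 6, 7, 8, 9, 12, 13}.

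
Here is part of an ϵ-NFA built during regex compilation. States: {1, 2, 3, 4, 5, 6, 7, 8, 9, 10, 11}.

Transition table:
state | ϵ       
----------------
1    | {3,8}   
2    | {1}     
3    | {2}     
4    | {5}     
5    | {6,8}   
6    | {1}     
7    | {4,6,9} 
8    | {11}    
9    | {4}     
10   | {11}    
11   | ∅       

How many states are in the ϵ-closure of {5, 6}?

Start with {5, 6}.
From 5 via ϵ: add 8.
From 6 via ϵ: add 1.
From 1 via ϵ: add 3.
From 8 via ϵ: add 11.
From 3 via ϵ: add 2.
ϵ-closure = {1, 2, 3, 5, 6, 8, 11}, which has 7 states.

7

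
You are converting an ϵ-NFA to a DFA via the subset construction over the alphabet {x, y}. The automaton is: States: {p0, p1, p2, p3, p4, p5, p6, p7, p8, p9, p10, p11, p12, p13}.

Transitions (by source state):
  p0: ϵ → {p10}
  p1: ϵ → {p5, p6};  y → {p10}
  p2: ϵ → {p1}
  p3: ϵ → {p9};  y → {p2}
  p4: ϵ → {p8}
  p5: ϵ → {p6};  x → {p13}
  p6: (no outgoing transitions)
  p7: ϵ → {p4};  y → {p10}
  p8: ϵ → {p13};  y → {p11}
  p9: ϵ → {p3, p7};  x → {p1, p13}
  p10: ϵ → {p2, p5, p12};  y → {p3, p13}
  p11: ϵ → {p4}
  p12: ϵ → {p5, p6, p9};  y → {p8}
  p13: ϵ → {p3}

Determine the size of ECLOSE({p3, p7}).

Start with {p3, p7}.
From p3 via ϵ: add p9.
From p7 via ϵ: add p4.
From p4 via ϵ: add p8.
From p8 via ϵ: add p13.
ϵ-closure = {p3, p4, p7, p8, p9, p13}, which has 6 states.

6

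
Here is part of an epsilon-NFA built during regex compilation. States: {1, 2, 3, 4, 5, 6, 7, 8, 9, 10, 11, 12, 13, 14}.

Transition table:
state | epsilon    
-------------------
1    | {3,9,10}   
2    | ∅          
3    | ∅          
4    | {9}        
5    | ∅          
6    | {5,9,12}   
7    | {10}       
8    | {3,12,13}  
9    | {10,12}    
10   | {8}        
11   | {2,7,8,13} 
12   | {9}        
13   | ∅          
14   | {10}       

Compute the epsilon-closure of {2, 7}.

Start with {2, 7}.
From 7 via epsilon: add 10.
From 10 via epsilon: add 8.
From 8 via epsilon: add 3, 12, 13.
From 12 via epsilon: add 9.
No new states can be added; the closed set is {2, 3, 7, 8, 9, 10, 12, 13}.

{2, 3, 7, 8, 9, 10, 12, 13}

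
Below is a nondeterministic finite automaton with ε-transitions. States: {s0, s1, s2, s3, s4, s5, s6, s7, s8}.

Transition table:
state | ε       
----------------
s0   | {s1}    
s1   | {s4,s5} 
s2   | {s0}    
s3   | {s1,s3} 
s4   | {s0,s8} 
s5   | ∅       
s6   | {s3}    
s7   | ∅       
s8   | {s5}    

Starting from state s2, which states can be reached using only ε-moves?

{s0, s1, s2, s4, s5, s8}

Start with {s2}.
From s2 via ε: add s0.
From s0 via ε: add s1.
From s1 via ε: add s4, s5.
From s4 via ε: add s8.
No new states can be added; the closed set is {s0, s1, s2, s4, s5, s8}.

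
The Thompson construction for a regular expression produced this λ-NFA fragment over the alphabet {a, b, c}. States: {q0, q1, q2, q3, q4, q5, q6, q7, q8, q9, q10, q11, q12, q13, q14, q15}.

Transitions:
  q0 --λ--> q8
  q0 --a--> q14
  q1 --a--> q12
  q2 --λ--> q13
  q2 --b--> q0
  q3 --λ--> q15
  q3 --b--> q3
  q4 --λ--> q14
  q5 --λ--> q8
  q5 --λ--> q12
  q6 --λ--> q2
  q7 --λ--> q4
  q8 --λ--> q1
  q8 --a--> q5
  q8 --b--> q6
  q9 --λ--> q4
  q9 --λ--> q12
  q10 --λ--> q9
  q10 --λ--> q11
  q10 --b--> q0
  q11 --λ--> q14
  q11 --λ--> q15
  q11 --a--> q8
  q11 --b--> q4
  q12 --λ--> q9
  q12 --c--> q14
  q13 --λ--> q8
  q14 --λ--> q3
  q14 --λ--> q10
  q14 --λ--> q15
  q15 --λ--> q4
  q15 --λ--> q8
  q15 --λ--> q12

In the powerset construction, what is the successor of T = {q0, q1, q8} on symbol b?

{q1, q2, q6, q8, q13}

q8 on b → {q6}.
No b-transition from q0, q1.
Union after reading b: {q6}.
Now take the λ-closure:
From q6 via λ: add q2.
From q2 via λ: add q13.
From q13 via λ: add q8.
From q8 via λ: add q1.
No new states can be added; the closed set is {q1, q2, q6, q8, q13}.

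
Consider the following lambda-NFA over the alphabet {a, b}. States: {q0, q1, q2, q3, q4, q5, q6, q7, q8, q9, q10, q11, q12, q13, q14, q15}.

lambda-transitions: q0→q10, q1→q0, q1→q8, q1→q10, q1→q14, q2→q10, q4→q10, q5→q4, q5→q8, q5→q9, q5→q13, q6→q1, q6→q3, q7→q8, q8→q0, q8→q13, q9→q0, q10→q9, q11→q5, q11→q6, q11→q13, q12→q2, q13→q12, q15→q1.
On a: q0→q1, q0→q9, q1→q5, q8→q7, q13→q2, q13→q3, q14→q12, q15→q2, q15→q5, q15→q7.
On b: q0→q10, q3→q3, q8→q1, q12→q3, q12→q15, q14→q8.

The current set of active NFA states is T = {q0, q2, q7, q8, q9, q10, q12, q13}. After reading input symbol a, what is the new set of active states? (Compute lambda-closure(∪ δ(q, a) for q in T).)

{q0, q1, q2, q3, q7, q8, q9, q10, q12, q13, q14}

q0 on a → {q1, q9}.
q8 on a → {q7}.
q13 on a → {q2, q3}.
No a-transition from q2, q7, q9, q10, q12.
Union after reading a: {q1, q2, q3, q7, q9}.
Now take the lambda-closure:
From q1 via lambda: add q0, q8, q10, q14.
From q8 via lambda: add q13.
From q13 via lambda: add q12.
No new states can be added; the closed set is {q0, q1, q2, q3, q7, q8, q9, q10, q12, q13, q14}.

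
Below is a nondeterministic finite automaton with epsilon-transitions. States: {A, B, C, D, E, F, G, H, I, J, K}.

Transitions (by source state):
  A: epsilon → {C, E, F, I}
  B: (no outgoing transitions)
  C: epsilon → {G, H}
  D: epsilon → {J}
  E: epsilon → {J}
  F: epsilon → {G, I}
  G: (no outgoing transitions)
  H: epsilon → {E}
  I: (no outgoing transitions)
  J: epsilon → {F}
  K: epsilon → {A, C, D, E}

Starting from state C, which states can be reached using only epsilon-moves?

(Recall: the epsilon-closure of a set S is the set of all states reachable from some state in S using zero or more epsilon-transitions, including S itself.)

Start with {C}.
From C via epsilon: add G, H.
From H via epsilon: add E.
From E via epsilon: add J.
From J via epsilon: add F.
From F via epsilon: add I.
No new states can be added; the closed set is {C, E, F, G, H, I, J}.

{C, E, F, G, H, I, J}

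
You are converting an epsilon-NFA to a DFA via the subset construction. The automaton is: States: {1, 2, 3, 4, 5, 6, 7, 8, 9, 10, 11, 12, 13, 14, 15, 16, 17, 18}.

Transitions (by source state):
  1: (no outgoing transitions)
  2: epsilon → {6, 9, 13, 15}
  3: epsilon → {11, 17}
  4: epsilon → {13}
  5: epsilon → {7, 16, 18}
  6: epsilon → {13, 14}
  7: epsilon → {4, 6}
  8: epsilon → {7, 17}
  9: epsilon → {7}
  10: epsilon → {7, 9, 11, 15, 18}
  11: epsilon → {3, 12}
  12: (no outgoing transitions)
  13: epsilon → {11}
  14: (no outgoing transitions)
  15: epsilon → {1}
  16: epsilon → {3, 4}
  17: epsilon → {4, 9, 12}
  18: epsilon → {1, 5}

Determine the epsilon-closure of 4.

Start with {4}.
From 4 via epsilon: add 13.
From 13 via epsilon: add 11.
From 11 via epsilon: add 3, 12.
From 3 via epsilon: add 17.
From 17 via epsilon: add 9.
From 9 via epsilon: add 7.
From 7 via epsilon: add 6.
From 6 via epsilon: add 14.
No new states can be added; the closed set is {3, 4, 6, 7, 9, 11, 12, 13, 14, 17}.

{3, 4, 6, 7, 9, 11, 12, 13, 14, 17}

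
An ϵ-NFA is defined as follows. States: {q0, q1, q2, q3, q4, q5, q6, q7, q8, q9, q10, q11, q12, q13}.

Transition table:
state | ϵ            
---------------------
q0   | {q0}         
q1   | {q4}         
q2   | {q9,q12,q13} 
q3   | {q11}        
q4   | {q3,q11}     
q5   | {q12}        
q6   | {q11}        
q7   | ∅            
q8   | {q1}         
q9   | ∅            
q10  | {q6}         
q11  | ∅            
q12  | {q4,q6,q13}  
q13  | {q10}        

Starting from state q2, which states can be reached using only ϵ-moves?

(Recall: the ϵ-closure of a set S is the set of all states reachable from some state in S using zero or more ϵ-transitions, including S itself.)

{q2, q3, q4, q6, q9, q10, q11, q12, q13}

Start with {q2}.
From q2 via ϵ: add q9, q12, q13.
From q12 via ϵ: add q4, q6.
From q13 via ϵ: add q10.
From q4 via ϵ: add q3, q11.
No new states can be added; the closed set is {q2, q3, q4, q6, q9, q10, q11, q12, q13}.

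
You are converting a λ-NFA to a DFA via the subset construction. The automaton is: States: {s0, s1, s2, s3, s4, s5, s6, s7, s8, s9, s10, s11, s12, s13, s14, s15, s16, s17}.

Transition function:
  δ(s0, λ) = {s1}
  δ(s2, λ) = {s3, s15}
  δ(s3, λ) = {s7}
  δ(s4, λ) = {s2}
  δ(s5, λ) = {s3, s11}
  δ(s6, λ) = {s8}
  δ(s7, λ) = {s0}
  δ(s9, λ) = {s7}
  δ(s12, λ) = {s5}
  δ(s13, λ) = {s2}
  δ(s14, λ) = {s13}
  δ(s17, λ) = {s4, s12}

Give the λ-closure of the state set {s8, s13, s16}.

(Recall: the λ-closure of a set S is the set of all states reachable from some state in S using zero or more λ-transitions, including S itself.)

Start with {s8, s13, s16}.
From s13 via λ: add s2.
From s2 via λ: add s3, s15.
From s3 via λ: add s7.
From s7 via λ: add s0.
From s0 via λ: add s1.
No new states can be added; the closed set is {s0, s1, s2, s3, s7, s8, s13, s15, s16}.

{s0, s1, s2, s3, s7, s8, s13, s15, s16}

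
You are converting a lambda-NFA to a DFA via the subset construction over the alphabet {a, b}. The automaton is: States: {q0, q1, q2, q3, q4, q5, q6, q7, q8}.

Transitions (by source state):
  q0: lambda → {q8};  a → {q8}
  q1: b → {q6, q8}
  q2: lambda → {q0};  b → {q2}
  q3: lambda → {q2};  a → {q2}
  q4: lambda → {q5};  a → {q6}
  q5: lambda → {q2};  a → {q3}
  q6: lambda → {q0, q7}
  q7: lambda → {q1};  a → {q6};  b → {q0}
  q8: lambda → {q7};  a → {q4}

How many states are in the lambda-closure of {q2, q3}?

Start with {q2, q3}.
From q2 via lambda: add q0.
From q0 via lambda: add q8.
From q8 via lambda: add q7.
From q7 via lambda: add q1.
lambda-closure = {q0, q1, q2, q3, q7, q8}, which has 6 states.

6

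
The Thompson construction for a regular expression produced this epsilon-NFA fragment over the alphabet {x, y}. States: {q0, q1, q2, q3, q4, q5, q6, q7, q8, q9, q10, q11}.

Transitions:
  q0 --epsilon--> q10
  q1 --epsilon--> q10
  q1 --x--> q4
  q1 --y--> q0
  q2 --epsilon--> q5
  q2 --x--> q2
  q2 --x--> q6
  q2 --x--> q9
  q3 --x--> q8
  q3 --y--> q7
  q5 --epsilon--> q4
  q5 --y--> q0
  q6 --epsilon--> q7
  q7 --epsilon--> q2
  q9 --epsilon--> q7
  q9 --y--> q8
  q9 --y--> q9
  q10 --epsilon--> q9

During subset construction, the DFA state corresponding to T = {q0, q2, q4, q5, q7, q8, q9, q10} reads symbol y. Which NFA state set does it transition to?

{q0, q2, q4, q5, q7, q8, q9, q10}

q5 on y → {q0}.
q9 on y → {q8, q9}.
No y-transition from q0, q2, q4, q7, q8, q10.
Union after reading y: {q0, q8, q9}.
Now take the epsilon-closure:
From q0 via epsilon: add q10.
From q9 via epsilon: add q7.
From q7 via epsilon: add q2.
From q2 via epsilon: add q5.
From q5 via epsilon: add q4.
No new states can be added; the closed set is {q0, q2, q4, q5, q7, q8, q9, q10}.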